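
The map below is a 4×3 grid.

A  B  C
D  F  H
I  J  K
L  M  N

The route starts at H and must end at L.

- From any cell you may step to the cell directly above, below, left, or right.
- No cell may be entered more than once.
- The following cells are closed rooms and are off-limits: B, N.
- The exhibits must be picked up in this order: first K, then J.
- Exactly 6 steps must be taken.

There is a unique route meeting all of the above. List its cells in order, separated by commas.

The waypoints must appear in the order K, J, with no cell reused.
Route from H: down 1 to K, left 1 to J, up 1 to F, left 1 to D, down 2 to L — 6 moves in all.
Check: order respected (K at step 1, J at step 2); 6 moves as required.

H, K, J, F, D, I, L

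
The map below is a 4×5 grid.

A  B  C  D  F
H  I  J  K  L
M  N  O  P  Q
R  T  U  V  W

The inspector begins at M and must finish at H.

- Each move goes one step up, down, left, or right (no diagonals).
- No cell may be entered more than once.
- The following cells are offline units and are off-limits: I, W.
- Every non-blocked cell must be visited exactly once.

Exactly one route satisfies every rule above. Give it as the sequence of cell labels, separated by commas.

M, R, T, N, O, U, V, P, Q, L, F, D, K, J, C, B, A, H

Need to visit all 18 open cells exactly once, starting at M and ending at H.
Route from M: down 1 to R, right 1 to T, up 1 to N, right 1 to O, down 1 to U, right 1 to V, up 1 to P, right 1 to Q, up 2 to F, left 1 to D, down 1 to K, left 1 to J, up 1 to C, left 2 to A, down 1 to H — 17 moves in all.
Check: all 18 open cells covered.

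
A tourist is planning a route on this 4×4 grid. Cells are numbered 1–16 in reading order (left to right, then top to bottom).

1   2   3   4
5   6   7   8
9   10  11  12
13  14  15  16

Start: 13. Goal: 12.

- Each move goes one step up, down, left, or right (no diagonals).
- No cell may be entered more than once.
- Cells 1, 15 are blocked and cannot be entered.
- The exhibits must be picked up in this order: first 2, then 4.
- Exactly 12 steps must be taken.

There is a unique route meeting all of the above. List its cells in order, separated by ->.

13 -> 14 -> 10 -> 9 -> 5 -> 6 -> 2 -> 3 -> 4 -> 8 -> 7 -> 11 -> 12

The waypoints must appear in the order 2, 4, with no cell reused.
Route from 13: right to 14, up to 10, left to 9, up to 5, right to 6, up to 2, 2× right (reaching 4), down to 8, left to 7, down to 11, right to 12 — 12 moves in all.
Check: order respected (2 at step 6, 4 at step 8); 12 moves as required.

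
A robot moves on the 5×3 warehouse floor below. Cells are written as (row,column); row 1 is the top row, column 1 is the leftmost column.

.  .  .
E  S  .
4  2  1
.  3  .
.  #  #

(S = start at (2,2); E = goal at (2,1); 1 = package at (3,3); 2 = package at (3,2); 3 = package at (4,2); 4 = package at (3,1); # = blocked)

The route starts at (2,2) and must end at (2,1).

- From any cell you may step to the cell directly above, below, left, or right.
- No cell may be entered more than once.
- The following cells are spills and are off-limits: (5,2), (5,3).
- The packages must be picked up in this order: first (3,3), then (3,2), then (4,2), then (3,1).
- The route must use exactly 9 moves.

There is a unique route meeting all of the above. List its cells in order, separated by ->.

The waypoints must appear in the order (3,3), (3,2), (4,2), (3,1), with no cell reused.
Route from (2,2): up 1 to (1,2), right 1 to (1,3), down 2 to (3,3), left 1 to (3,2), down 1 to (4,2), left 1 to (4,1), up 2 to (2,1) — 9 moves in all.
Check: order respected (1 at step 4, 2 at step 5, 3 at step 6, 4 at step 8); 9 moves as required.

(2,2) -> (1,2) -> (1,3) -> (2,3) -> (3,3) -> (3,2) -> (4,2) -> (4,1) -> (3,1) -> (2,1)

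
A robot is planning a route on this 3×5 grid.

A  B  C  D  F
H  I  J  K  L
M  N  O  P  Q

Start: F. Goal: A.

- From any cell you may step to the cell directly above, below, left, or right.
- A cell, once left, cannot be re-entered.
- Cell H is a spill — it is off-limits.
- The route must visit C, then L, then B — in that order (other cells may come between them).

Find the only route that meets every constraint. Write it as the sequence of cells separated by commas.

F, D, C, J, K, L, Q, P, O, N, I, B, A

The waypoints must appear in the order C, L, B, with no cell reused.
Route from F: left 2 to C, down 1 to J, right 2 to L, down 1 to Q, left 3 to N, up 2 to B, left 1 to A — 12 moves in all.
Check: order respected (C at step 2, L at step 5, B at step 11).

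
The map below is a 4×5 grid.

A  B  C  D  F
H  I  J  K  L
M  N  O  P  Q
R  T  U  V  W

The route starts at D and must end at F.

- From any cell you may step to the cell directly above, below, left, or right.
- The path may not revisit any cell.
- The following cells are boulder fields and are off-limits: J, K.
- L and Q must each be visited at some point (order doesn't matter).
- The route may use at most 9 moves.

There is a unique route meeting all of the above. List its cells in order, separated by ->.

D -> C -> B -> I -> N -> O -> P -> Q -> L -> F

The 9-move cap with required stops at L, Q leaves no slack for detours.
Route from D: 2× left (reaching B), 2× down (reaching N), 3× right (reaching Q), 2× up (reaching F) — 9 moves in all.
Check: all required cells visited; 9 ≤ 9 moves.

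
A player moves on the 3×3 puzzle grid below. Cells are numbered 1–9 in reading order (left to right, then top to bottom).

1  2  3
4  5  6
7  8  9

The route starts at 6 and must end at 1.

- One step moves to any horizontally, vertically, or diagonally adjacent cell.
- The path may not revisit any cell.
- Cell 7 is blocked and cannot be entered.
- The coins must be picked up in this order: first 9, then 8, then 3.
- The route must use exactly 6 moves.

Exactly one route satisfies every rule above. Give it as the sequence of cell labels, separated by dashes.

6 - 9 - 8 - 5 - 3 - 2 - 1

The waypoints must appear in the order 9, 8, 3, with no cell reused.
Route from 6: down to 9, left to 8, up to 5, up-right to 3, 2× left (reaching 1) — 6 moves in all.
Check: order respected (9 at step 1, 8 at step 2, 3 at step 4); 6 moves as required.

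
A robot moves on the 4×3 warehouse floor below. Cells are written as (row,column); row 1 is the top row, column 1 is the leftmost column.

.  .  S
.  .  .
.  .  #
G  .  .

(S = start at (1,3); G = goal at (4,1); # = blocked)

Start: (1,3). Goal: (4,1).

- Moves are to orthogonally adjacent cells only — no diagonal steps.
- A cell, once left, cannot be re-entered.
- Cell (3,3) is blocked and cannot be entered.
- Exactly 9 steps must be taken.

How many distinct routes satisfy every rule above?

1

Need simple routes of exactly 9 moves from (1,3) to (4,1) (Manhattan distance 5, so 2 moves are spent on a detour and 2 undoing it).
Enumerating: (1,3) (2,3) (2,2) (1,2) (1,1) (2,1) (3,1) (3,2) (4,2) (4,1).
That gives 1 route.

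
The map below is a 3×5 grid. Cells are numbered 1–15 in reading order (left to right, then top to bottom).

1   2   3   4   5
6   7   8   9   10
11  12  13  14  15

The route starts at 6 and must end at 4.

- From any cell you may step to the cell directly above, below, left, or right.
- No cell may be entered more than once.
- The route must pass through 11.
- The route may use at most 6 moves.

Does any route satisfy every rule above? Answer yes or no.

yes

One route that works: 6 → 11 → 12 → 7 → 2 → 3 → 4.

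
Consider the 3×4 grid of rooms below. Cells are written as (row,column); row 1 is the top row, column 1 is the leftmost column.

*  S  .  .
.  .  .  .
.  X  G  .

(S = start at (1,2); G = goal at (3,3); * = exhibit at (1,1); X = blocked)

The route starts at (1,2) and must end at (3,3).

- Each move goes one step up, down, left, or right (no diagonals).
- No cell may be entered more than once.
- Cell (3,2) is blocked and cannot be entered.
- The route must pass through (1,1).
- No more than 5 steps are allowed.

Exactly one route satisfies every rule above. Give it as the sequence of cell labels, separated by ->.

The 5-move cap with required stops at (1,1) leaves no slack for detours.
Route from (1,2): left 1 to (1,1), down 1 to (2,1), right 2 to (2,3), down 1 to (3,3) — 5 moves in all.
Check: all required cells visited; 5 ≤ 5 moves.

(1,2) -> (1,1) -> (2,1) -> (2,2) -> (2,3) -> (3,3)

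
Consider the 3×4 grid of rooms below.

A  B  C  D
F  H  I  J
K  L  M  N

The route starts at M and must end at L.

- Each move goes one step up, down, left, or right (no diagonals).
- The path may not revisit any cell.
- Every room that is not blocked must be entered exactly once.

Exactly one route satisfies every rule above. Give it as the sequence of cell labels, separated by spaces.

M N J D C I H B A F K L

Need to visit all 12 open cells exactly once, starting at M and ending at L.
Cell D has only two open neighbours (J and C), so the path must pass straight through it: one of those is the cell it's entered from and the other is where it exits.
Route from M: right 1 to N, up 2 to D, left 1 to C, down 1 to I, left 1 to H, up 1 to B, left 1 to A, down 2 to K, right 1 to L — 11 moves in all.
Check: all 12 open cells covered.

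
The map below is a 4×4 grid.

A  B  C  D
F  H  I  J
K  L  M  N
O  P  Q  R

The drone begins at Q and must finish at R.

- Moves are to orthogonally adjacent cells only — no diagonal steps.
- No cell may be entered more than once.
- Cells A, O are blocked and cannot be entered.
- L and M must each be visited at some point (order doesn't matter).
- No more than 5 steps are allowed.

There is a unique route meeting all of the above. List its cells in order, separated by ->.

Q -> P -> L -> M -> N -> R

The budget equals the shortest possible length, so every move has to be on a shortest route through the required cells.
Route from Q: left 1 to P, up 1 to L, right 2 to N, down 1 to R — 5 moves in all.
Check: all required cells visited; 5 ≤ 5 moves.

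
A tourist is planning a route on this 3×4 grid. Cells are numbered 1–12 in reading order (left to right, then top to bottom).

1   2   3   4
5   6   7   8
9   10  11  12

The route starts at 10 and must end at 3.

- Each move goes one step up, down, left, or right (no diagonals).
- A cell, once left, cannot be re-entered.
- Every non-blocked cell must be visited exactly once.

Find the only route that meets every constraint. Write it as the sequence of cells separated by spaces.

Need to visit all 12 open cells exactly once, starting at 10 and ending at 3.
Cell 1 has only two open neighbours (5 and 2), so the path must pass straight through it: one of those is the cell it's entered from and the other is where it exits.
Route from 10: left 1 to 9, up 2 to 1, right 1 to 2, down 1 to 6, right 1 to 7, down 1 to 11, right 1 to 12, up 2 to 4, left 1 to 3 — 11 moves in all.
Check: all 12 open cells covered.

10 9 5 1 2 6 7 11 12 8 4 3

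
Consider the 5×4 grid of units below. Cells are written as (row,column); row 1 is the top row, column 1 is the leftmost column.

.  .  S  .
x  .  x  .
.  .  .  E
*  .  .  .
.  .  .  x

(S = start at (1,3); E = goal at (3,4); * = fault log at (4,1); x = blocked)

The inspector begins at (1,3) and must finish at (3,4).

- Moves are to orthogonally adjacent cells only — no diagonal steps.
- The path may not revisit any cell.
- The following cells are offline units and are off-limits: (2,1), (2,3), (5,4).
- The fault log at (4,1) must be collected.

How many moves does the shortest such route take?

Any route passes through (4,1) somewhere between (1,3) and (3,4). Summing Manhattan distances along the two legs ((1,3) → (4,1) → (3,4)) gives a lower bound of 5 + 4 = 9 moves.
A route of 9 moves achieves this: (1,3) → (1,2) → (2,2) → (3,2) → (3,1) → (4,1) → (4,2) → (4,3) → (3,3) → (3,4).
Since 9 matches the lower bound, it is optimal.

9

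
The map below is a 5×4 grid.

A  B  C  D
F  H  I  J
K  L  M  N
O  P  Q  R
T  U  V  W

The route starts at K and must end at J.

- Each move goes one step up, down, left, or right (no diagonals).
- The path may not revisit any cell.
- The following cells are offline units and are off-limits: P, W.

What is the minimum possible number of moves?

The Manhattan distance from K to J is |3−2| + |1−4| = 4, so at least 4 moves are needed.
A route of 4 moves achieves this: K → F → H → I → J.
Since 4 matches the lower bound, it is optimal.

4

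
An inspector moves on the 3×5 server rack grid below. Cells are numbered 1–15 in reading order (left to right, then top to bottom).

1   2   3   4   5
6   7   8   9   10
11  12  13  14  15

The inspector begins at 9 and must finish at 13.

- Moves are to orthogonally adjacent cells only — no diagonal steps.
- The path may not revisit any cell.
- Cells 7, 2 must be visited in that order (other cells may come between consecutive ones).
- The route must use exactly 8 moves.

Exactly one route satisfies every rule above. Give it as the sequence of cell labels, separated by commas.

The waypoints must appear in the order 7, 2, with no cell reused.
Route from 9: 2× left (reaching 7), up to 2, left to 1, 2× down (reaching 11), 2× right (reaching 13) — 8 moves in all.
Check: order respected (7 at step 2, 2 at step 3); 8 moves as required.

9, 8, 7, 2, 1, 6, 11, 12, 13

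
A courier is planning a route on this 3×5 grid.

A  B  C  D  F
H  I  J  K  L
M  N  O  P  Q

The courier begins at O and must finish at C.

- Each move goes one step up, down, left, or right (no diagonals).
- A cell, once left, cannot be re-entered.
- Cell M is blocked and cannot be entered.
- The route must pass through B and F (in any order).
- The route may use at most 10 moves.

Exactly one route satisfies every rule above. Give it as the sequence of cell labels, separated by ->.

O -> P -> Q -> L -> F -> D -> K -> J -> I -> B -> C

The 10-move cap with required stops at B, F leaves no slack for detours.
Route from O: 2× right (reaching Q), 2× up (reaching F), left to D, down to K, 2× left (reaching I), up to B, right to C — 10 moves in all.
Check: all required cells visited; 10 ≤ 10 moves.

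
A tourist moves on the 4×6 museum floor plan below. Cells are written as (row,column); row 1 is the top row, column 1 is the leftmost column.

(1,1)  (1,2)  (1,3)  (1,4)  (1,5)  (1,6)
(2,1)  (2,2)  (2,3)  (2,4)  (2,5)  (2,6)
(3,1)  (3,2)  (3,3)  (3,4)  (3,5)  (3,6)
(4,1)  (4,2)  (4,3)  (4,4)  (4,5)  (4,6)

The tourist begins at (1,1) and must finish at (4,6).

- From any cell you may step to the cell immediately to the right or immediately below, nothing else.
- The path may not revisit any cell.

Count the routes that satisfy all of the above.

56

A right/down-only route from (1,1) to (4,6) makes exactly 3 down-moves and 5 right-moves in some order.
With no other constraints that would be C(8,3) = 56 routes.
That gives 56 routes.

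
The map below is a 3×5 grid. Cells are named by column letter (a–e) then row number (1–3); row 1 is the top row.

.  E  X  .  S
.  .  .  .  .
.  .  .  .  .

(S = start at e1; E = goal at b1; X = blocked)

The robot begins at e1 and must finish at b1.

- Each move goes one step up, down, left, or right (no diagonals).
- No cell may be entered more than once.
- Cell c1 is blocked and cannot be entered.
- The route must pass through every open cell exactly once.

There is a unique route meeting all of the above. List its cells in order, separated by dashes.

e1 - d1 - d2 - e2 - e3 - d3 - c3 - c2 - b2 - b3 - a3 - a2 - a1 - b1

Need to visit all 14 open cells exactly once, starting at e1 and ending at b1.
Route from e1: left to d1, down to d2, right to e2, down to e3, 2× left (reaching c3), up to c2, left to b2, down to b3, left to a3, 2× up (reaching a1), right to b1 — 13 moves in all.
Check: all 14 open cells covered.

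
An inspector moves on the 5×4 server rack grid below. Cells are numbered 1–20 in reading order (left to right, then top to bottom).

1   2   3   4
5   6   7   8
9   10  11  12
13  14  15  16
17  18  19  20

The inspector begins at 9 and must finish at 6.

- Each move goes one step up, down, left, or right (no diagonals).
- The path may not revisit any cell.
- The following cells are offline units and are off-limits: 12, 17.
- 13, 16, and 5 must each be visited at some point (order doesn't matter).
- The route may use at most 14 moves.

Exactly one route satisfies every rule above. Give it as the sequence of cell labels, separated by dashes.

The 14-move cap with required stops at 13, 16, 5 leaves no slack for detours.
Route from 9: down to 13, right to 14, down to 18, 2× right (reaching 20), up to 16, left to 15, 3× up (reaching 3), 2× left (reaching 1), down to 5, right to 6 — 14 moves in all.
Check: all required cells visited; 14 ≤ 14 moves.

9 - 13 - 14 - 18 - 19 - 20 - 16 - 15 - 11 - 7 - 3 - 2 - 1 - 5 - 6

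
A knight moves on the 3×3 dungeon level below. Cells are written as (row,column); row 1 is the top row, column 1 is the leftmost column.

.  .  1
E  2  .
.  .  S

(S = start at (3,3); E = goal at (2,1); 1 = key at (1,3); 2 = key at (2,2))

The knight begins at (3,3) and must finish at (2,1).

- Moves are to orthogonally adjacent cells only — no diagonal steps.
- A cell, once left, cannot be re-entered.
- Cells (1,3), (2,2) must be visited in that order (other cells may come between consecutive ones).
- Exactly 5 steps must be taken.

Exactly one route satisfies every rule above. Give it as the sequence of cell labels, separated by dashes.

(3,3) - (2,3) - (1,3) - (1,2) - (2,2) - (2,1)

The waypoints must appear in the order (1,3), (2,2), with no cell reused.
Route from (3,3): up 2 to (1,3), left 1 to (1,2), down 1 to (2,2), left 1 to (2,1) — 5 moves in all.
Check: order respected (1 at step 2, 2 at step 4); 5 moves as required.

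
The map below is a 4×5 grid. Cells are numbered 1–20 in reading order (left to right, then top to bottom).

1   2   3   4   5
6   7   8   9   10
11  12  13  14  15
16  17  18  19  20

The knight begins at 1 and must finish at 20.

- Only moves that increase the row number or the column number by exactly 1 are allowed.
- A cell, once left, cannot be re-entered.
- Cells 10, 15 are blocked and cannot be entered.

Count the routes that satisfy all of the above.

A right/down-only route from 1 to 20 makes exactly 3 down-moves and 4 right-moves in some order.
With no other constraints that would be C(7,3) = 35 routes.
Subtract routes through each blocked cell (inclusion–exclusion for overlaps): − through 10: 5 − through 15: 15 + through 10&15: 5 → 20.
That gives 20 routes.

20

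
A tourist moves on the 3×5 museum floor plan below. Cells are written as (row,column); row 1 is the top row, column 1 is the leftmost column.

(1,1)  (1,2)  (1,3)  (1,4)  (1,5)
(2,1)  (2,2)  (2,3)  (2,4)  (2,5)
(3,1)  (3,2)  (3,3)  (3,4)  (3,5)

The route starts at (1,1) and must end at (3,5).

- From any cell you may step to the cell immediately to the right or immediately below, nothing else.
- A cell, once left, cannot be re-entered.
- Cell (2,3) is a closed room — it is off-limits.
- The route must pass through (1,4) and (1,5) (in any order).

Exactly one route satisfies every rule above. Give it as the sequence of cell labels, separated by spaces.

(1,1) (1,2) (1,3) (1,4) (1,5) (2,5) (3,5)

Moves only go right or down, so the column and row indices never decrease.
Route from (1,1): 4× right (reaching (1,5)), 2× down (reaching (3,5)) — 6 moves in all.
Check: all required cells visited.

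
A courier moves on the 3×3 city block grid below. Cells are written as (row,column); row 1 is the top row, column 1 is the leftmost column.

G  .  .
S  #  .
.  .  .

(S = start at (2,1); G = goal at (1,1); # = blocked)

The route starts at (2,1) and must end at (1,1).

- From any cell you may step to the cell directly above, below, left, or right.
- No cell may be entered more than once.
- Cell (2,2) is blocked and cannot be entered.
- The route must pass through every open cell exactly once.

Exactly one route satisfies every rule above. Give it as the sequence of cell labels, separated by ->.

(2,1) -> (3,1) -> (3,2) -> (3,3) -> (2,3) -> (1,3) -> (1,2) -> (1,1)

Need to visit all 8 open cells exactly once, starting at (2,1) and ending at (1,1).
Cell (3,3) has only two open neighbours ((2,3) and (3,2)), so the path must pass straight through it: one of those is the cell it's entered from and the other is where it exits.
Route from (2,1): down to (3,1), 2× right (reaching (3,3)), 2× up (reaching (1,3)), 2× left (reaching (1,1)) — 7 moves in all.
Check: all 8 open cells covered.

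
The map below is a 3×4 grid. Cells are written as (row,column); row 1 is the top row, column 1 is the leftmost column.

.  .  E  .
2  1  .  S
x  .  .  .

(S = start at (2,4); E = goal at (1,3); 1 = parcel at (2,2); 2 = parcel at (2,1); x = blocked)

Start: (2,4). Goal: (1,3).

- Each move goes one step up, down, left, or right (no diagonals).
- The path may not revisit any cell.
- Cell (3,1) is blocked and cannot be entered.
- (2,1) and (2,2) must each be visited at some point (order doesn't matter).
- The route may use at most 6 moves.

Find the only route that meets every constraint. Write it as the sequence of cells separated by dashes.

The budget equals the shortest possible length, so every move has to be on a shortest route through the required cells.
Route from (2,4): left 3 to (2,1), up 1 to (1,1), right 2 to (1,3) — 6 moves in all.
Check: all required cells visited; 6 ≤ 6 moves.

(2,4) - (2,3) - (2,2) - (2,1) - (1,1) - (1,2) - (1,3)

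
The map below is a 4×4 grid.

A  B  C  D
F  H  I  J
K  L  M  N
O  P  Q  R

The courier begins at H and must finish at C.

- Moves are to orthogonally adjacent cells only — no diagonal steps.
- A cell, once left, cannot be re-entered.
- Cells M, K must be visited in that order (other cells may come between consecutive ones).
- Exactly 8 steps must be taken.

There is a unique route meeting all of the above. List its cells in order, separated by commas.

The waypoints must appear in the order M, K, with no cell reused.
Route from H: right 1 to I, down 1 to M, left 2 to K, up 2 to A, right 2 to C — 8 moves in all.
Check: order respected (M at step 2, K at step 4); 8 moves as required.

H, I, M, L, K, F, A, B, C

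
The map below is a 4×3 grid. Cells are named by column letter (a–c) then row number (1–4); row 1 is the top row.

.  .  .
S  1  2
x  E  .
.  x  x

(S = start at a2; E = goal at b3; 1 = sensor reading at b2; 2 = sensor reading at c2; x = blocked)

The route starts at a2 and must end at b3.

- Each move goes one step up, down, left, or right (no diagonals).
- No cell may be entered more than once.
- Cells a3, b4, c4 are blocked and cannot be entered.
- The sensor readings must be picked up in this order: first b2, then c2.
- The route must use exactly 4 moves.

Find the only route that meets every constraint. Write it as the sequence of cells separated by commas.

a2, b2, c2, c3, b3

The waypoints must appear in the order b2, c2, with no cell reused.
Route from a2: 2× right (reaching c2), down to c3, left to b3 — 4 moves in all.
Check: order respected (1 at step 1, 2 at step 2); 4 moves as required.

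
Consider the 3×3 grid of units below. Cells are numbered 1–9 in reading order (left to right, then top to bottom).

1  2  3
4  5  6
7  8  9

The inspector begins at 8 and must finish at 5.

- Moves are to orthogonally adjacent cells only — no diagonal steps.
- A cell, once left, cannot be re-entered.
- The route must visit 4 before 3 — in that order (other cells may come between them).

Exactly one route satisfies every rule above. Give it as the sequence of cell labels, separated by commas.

The waypoints must appear in the order 4, 3, with no cell reused.
Route from 8: left 1 to 7, up 2 to 1, right 2 to 3, down 1 to 6, left 1 to 5 — 7 moves in all.
Check: order respected (4 at step 2, 3 at step 5).

8, 7, 4, 1, 2, 3, 6, 5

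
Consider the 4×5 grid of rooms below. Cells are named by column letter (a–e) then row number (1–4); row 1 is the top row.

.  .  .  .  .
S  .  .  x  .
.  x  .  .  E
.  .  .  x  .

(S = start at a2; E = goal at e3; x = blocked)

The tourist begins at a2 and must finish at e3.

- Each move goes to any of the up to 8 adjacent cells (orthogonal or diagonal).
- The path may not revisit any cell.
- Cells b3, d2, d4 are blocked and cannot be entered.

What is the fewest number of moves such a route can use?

4

With diagonal moves allowed, the Chebyshev distance max(|Δrow|,|Δcol|) from a2 to e3 is 4, so at least 4 moves are needed.
A route of 4 moves achieves this: a2 → b1 → c2 → d3 → e3.
Since 4 matches the lower bound, it is optimal.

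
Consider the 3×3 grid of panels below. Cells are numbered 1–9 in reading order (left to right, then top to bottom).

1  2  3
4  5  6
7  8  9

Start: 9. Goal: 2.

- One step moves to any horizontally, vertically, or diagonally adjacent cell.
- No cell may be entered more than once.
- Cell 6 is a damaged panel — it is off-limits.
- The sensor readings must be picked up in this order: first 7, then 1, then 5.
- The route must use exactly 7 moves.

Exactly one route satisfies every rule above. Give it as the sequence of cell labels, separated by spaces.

The waypoints must appear in the order 7, 1, 5, with no cell reused.
Route from 9: left 2 to 7, up 2 to 1, down-right 1 to 5, up-right 1 to 3, left 1 to 2 — 7 moves in all.
Check: order respected (7 at step 2, 1 at step 4, 5 at step 5); 7 moves as required.

9 8 7 4 1 5 3 2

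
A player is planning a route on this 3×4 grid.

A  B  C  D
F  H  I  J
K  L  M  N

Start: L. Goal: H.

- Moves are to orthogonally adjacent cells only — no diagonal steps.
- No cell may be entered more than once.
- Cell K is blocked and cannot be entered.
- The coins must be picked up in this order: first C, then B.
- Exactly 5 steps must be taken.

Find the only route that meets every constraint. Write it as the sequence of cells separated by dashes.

The waypoints must appear in the order C, B, with no cell reused.
Route from L: right to M, 2× up (reaching C), left to B, down to H — 5 moves in all.
Check: order respected (C at step 3, B at step 4); 5 moves as required.

L - M - I - C - B - H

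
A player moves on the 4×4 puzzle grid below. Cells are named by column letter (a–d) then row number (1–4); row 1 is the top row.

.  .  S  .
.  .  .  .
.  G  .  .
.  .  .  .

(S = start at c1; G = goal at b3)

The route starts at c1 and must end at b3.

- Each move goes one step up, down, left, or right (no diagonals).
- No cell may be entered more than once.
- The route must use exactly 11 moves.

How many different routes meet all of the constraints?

Need simple routes of exactly 11 moves from c1 to b3 (Manhattan distance 3, so 4 moves are spent on a detour and 4 undoing it).
Branch systematically from the start, pruning whenever the remaining move budget drops below the Manhattan distance to b3 or differs from it in parity. Grouping the completions by first move — via c2: 6; via b1: 11; via d1: 9 — and summing: 6 + 11 + 9 = 26.
That gives 26 routes.

26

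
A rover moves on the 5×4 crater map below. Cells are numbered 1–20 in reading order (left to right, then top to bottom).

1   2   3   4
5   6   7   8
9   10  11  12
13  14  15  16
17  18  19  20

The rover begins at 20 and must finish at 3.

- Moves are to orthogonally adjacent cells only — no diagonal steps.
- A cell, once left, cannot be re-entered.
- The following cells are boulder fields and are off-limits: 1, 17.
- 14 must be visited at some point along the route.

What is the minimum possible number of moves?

Any route passes through 14 somewhere between 20 and 3. Summing Manhattan distances along the two legs (20 → 14 → 3) gives a lower bound of 3 + 4 = 7 moves.
A route of 7 moves achieves this: 20 → 16 → 15 → 14 → 10 → 6 → 2 → 3.
Since 7 matches the lower bound, it is optimal.

7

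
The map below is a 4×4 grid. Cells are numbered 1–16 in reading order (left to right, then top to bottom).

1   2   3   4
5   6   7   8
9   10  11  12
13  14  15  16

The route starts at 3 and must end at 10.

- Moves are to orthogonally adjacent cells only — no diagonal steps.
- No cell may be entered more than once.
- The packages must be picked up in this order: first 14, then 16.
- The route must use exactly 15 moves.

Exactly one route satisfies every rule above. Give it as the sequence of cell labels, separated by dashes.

3 - 4 - 8 - 7 - 6 - 2 - 1 - 5 - 9 - 13 - 14 - 15 - 16 - 12 - 11 - 10

The waypoints must appear in the order 14, 16, with no cell reused.
Route from 3: right to 4, down to 8, 2× left (reaching 6), up to 2, left to 1, 3× down (reaching 13), 3× right (reaching 16), up to 12, 2× left (reaching 10) — 15 moves in all.
Check: order respected (14 at step 10, 16 at step 12); 15 moves as required.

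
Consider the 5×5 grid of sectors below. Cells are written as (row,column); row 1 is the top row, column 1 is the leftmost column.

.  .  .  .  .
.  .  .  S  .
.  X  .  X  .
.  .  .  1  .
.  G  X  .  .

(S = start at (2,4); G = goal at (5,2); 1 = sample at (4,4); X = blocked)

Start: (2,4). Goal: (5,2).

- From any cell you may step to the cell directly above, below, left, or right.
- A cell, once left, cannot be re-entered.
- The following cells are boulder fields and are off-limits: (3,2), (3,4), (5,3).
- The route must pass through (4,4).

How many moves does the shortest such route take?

7

Any route passes through (4,4) somewhere between (2,4) and (5,2). Summing Manhattan distances along the two legs ((2,4) → (4,4) → (5,2)) gives a lower bound of 2 + 3 = 5 moves.
That bound ignores the blocked cells. Measuring each leg by the fewest moves that actually steer around them ((2,4)→(4,4): 4; (4,4)→(5,2): 3) raises the lower bound to 7.
A route of 7 moves exists: (2,4) → (2,5) → (3,5) → (4,5) → (4,4) → (4,3) → (4,2) → (5,2).
Since 7 matches that lower bound, it is optimal.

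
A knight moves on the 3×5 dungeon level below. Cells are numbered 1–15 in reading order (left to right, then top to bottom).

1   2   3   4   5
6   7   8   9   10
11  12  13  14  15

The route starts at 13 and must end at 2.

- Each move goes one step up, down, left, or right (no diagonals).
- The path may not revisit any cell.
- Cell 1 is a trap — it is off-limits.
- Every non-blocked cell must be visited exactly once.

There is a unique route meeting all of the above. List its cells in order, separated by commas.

Need to visit all 14 open cells exactly once, starting at 13 and ending at 2.
Cell 11 has only two open neighbours (6 and 12), so the path must pass straight through it: one of those is the cell it's entered from and the other is where it exits.
Route from 13: 2× left (reaching 11), up to 6, 3× right (reaching 9), down to 14, right to 15, 2× up (reaching 5), 3× left (reaching 2) — 13 moves in all.
Check: all 14 open cells covered.

13, 12, 11, 6, 7, 8, 9, 14, 15, 10, 5, 4, 3, 2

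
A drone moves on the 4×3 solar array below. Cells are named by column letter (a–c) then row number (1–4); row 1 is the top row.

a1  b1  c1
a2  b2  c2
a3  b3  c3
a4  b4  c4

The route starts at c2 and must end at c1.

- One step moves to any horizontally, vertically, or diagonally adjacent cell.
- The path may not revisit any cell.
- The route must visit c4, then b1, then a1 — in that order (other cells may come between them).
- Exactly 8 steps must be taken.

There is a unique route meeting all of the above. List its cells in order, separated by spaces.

c2 c3 c4 b3 a2 b1 a1 b2 c1

The waypoints must appear in the order c4, b1, a1, with no cell reused.
Route from c2: down 2 to c4, up-left 2 to a2, up-right 1 to b1, left 1 to a1, down-right 1 to b2, up-right 1 to c1 — 8 moves in all.
Check: order respected (c4 at step 2, b1 at step 5, a1 at step 6); 8 moves as required.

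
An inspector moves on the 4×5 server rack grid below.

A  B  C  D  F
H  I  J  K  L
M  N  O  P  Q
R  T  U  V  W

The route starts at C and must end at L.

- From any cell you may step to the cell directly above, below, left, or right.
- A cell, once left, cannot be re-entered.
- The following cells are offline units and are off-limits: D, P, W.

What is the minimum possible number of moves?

The Manhattan distance from C to L is |1−2| + |3−5| = 3, so at least 3 moves are needed.
A route of 3 moves achieves this: C → J → K → L.
Since 3 matches the lower bound, it is optimal.

3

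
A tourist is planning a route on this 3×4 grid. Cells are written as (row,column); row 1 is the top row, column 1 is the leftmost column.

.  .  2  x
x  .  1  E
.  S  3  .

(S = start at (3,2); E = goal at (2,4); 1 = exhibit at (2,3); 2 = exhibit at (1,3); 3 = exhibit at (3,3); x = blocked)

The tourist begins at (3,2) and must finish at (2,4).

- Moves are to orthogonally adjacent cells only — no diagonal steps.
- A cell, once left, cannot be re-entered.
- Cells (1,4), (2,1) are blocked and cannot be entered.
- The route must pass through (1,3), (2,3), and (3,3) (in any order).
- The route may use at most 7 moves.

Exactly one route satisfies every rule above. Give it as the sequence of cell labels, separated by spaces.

(3,2) (2,2) (1,2) (1,3) (2,3) (3,3) (3,4) (2,4)

Any route must reach (1,3), (2,3), and (3,3) and still end at (2,4) within 7 moves, so the order of the required stops is forced.
Route from (3,2): 2× up (reaching (1,2)), right to (1,3), 2× down (reaching (3,3)), right to (3,4), up to (2,4) — 7 moves in all.
Check: all required cells visited; 7 ≤ 7 moves.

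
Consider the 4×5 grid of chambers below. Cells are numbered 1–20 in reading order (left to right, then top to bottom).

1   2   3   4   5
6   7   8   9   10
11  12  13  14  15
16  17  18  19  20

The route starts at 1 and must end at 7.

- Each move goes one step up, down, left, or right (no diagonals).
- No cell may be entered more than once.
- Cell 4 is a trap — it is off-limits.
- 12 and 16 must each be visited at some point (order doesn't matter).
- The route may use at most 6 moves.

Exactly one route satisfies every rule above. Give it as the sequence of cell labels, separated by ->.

1 -> 6 -> 11 -> 16 -> 17 -> 12 -> 7

Any route must reach 12 and 16 and still end at 7 within 6 moves, so the order of the required stops is forced.
Route from 1: 3× down (reaching 16), right to 17, 2× up (reaching 7) — 6 moves in all.
Check: all required cells visited; 6 ≤ 6 moves.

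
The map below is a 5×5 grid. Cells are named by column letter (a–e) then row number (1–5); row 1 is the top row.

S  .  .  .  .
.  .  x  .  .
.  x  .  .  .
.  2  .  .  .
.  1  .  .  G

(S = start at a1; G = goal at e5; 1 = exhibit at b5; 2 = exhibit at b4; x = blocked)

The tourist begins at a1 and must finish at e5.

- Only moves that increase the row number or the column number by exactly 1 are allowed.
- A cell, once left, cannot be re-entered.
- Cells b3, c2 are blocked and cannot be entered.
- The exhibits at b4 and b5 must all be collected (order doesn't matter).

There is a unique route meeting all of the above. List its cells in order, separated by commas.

Moves only go right or down, so the column and row indices never decrease.
Route from a1: down 3 to a4, right 1 to b4, down 1 to b5, right 3 to e5 — 8 moves in all.
Check: all required cells visited.

a1, a2, a3, a4, b4, b5, c5, d5, e5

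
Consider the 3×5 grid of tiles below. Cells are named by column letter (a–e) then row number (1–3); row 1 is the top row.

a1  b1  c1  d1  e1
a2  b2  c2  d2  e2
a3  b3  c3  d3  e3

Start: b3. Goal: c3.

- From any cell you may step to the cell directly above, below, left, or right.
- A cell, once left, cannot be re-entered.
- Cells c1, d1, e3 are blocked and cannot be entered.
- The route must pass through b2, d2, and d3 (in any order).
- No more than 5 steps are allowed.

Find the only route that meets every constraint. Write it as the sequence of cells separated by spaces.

The budget equals the shortest possible length, so every move has to be on a shortest route through the required cells.
Route from b3: up 1 to b2, right 2 to d2, down 1 to d3, left 1 to c3 — 5 moves in all.
Check: all required cells visited; 5 ≤ 5 moves.

b3 b2 c2 d2 d3 c3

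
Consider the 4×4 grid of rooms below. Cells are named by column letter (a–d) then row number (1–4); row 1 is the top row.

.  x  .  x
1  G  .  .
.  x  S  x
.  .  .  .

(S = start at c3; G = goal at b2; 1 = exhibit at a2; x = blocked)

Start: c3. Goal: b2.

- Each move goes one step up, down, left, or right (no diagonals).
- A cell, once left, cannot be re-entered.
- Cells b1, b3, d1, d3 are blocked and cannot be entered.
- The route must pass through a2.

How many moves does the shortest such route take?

6

Any route passes through a2 somewhere between c3 and b2. Summing Manhattan distances along the two legs (c3 → a2 → b2) gives a lower bound of 3 + 1 = 4 moves.
The shortest route satisfying every rule uses 6 moves: c3 → c4 → b4 → a4 → a3 → a2 → b2.
The bound of 4 isn't tight here; checking systematically, no route of length 4 through 5 satisfies every constraint, so 6 is the minimum.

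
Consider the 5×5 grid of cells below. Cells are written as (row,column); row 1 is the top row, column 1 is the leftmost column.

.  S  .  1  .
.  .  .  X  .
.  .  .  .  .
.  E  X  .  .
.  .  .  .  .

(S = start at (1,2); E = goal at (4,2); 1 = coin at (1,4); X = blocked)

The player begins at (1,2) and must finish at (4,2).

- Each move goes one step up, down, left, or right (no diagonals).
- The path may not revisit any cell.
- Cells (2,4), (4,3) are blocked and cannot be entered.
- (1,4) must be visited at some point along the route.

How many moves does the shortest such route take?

Any route passes through (1,4) somewhere between (1,2) and (4,2). Summing Manhattan distances along the two legs ((1,2) → (1,4) → (4,2)) gives a lower bound of 2 + 5 = 7 moves.
The shortest route satisfying every rule uses 9 moves: (1,2) → (1,3) → (1,4) → (1,5) → (2,5) → (3,5) → (3,4) → (3,3) → (3,2) → (4,2).
The no-revisit rule (legs can't share cells) pushes the minimum above the 7-move bound; an exhaustive check rules out every length from 7 to 8, leaving 9 as the minimum.

9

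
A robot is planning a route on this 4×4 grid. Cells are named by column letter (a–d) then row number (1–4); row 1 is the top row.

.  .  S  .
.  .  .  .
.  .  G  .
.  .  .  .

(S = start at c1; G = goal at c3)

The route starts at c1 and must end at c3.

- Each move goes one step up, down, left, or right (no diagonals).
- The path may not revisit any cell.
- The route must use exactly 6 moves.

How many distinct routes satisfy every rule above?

11

Need simple routes of exactly 6 moves from c1 to c3 (Manhattan distance 2, so 2 moves are spent on a detour and 2 undoing it).
Branch systematically from the start, pruning whenever the remaining move budget drops below the Manhattan distance to c3 or differs from it in parity. Grouping the completions by first move — via c2: 3; via b1: 6; via d1: 2 — and summing: 3 + 6 + 2 = 11.
That gives 11 routes.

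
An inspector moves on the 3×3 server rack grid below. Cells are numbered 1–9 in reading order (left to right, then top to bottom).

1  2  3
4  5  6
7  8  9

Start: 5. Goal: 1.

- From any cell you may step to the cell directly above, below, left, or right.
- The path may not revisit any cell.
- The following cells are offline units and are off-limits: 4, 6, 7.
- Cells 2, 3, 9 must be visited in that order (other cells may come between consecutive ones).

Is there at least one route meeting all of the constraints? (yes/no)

no

3 must be visited but has only one open neighbour (2), and it is neither the start nor the goal — the route would have to enter and leave through 2, re-entering it.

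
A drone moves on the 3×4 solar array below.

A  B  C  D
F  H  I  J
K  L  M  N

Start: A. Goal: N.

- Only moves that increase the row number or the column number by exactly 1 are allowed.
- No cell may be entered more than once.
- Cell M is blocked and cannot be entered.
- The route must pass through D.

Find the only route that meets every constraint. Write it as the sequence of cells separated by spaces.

A B C D J N

Moves only go right or down, so the column and row indices never decrease.
Route from A: 3× right (reaching D), 2× down (reaching N) — 5 moves in all.
Check: all required cells visited.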